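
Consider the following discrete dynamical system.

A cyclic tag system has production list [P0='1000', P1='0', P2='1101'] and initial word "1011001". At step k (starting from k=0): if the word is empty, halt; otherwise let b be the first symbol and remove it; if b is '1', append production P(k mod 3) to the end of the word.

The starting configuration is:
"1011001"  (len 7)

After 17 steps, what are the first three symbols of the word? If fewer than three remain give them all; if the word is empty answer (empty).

001

0) "1011001"  (len 7)
1) "0110011000"  (len 10)
2) "110011000"  (len 9)
3) "100110001101"  (len 12)
4) "001100011011000"  (len 15)
5) "01100011011000"  (len 14)
6) "1100011011000"  (len 13)
7) "1000110110001000"  (len 16)
8) "0001101100010000"  (len 16)
9) "001101100010000"  (len 15)
10) "01101100010000"  (len 14)
11) "1101100010000"  (len 13)
12) "1011000100001101"  (len 16)
13) "0110001000011011000"  (len 19)
14) "110001000011011000"  (len 18)
15) "100010000110110001101"  (len 21)
16) "000100001101100011011000"  (len 24)
17) "00100001101100011011000"  (len 23)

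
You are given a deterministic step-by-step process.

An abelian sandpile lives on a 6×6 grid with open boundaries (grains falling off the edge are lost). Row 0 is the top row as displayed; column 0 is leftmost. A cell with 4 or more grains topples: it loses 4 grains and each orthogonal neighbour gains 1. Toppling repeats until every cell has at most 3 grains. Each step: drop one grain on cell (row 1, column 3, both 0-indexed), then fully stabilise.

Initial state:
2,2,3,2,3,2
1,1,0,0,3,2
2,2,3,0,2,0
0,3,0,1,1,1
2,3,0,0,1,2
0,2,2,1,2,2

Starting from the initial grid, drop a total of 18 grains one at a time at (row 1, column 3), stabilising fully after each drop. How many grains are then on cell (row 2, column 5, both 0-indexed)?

[0] 2,2,3,2,3,2
1,1,0,0,3,2
2,2,3,0,2,0
0,3,0,1,1,1
2,3,0,0,1,2
0,2,2,1,2,2
[1] 2,2,3,2,3,2
1,1,0,1,3,2
2,2,3,0,2,0
0,3,0,1,1,1
2,3,0,0,1,2
0,2,2,1,2,2
[2] 2,2,3,2,3,2
1,1,0,2,3,2
2,2,3,0,2,0
0,3,0,1,1,1
2,3,0,0,1,2
0,2,2,1,2,2
[3] 2,2,3,2,3,2
1,1,0,3,3,2
2,2,3,0,2,0
0,3,0,1,1,1
2,3,0,0,1,2
0,2,2,1,2,2
[4] 2,3,0,1,1,3
1,1,2,2,1,3
2,2,3,1,3,0
0,3,0,1,1,1
2,3,0,0,1,2
0,2,2,1,2,2
[5] 2,3,0,1,1,3
1,1,2,3,1,3
2,2,3,1,3,0
0,3,0,1,1,1
2,3,0,0,1,2
0,2,2,1,2,2
[6] 2,3,0,2,1,3
1,1,3,0,2,3
2,2,3,2,3,0
0,3,0,1,1,1
2,3,0,0,1,2
0,2,2,1,2,2
[7] 2,3,0,2,1,3
1,1,3,1,2,3
2,2,3,2,3,0
0,3,0,1,1,1
2,3,0,0,1,2
0,2,2,1,2,2
[8] 2,3,0,2,1,3
1,1,3,2,2,3
2,2,3,2,3,0
0,3,0,1,1,1
2,3,0,0,1,2
0,2,2,1,2,2
[9] 2,3,0,2,1,3
1,1,3,3,2,3
2,2,3,2,3,0
0,3,0,1,1,1
2,3,0,0,1,2
0,2,2,1,2,2
[10] 2,3,1,3,3,0
1,2,1,3,1,1
2,3,1,1,1,2
0,3,1,2,2,1
2,3,0,0,1,2
0,2,2,1,2,2
[11] 2,3,2,1,0,1
1,2,2,1,3,1
2,3,1,2,1,2
0,3,1,2,2,1
2,3,0,0,1,2
0,2,2,1,2,2
[12] 2,3,2,1,0,1
1,2,2,2,3,1
2,3,1,2,1,2
0,3,1,2,2,1
2,3,0,0,1,2
0,2,2,1,2,2
[13] 2,3,2,1,0,1
1,2,2,3,3,1
2,3,1,2,1,2
0,3,1,2,2,1
2,3,0,0,1,2
0,2,2,1,2,2
[14] 2,3,2,2,1,1
1,2,3,1,0,2
2,3,1,3,2,2
0,3,1,2,2,1
2,3,0,0,1,2
0,2,2,1,2,2
[15] 2,3,2,2,1,1
1,2,3,2,0,2
2,3,1,3,2,2
0,3,1,2,2,1
2,3,0,0,1,2
0,2,2,1,2,2
[16] 2,3,2,2,1,1
1,2,3,3,0,2
2,3,1,3,2,2
0,3,1,2,2,1
2,3,0,0,1,2
0,2,2,1,2,2
[17] 2,3,3,3,1,1
1,3,0,2,1,2
2,3,3,0,3,2
0,3,1,3,2,1
2,3,0,0,1,2
0,2,2,1,2,2
[18] 2,3,3,3,1,1
1,3,0,3,1,2
2,3,3,0,3,2
0,3,1,3,2,1
2,3,0,0,1,2
0,2,2,1,2,2

2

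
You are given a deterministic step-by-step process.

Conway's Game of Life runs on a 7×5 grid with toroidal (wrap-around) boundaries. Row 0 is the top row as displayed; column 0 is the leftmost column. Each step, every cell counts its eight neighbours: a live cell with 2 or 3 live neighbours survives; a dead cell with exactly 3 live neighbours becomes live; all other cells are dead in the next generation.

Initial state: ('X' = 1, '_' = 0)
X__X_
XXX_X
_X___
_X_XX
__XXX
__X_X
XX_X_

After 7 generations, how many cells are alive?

[0] X__X_
XXX_X
_X___
_X_XX
__XXX
__X_X
XX_X_
[1] ___X_
__XXX
_____
_X__X
_X___
_____
XX_X_
[2] XX___
__XXX
X_X_X
X____
X____
XXX__
__X_X
[3] XX___
__X__
X_X__
X____
X___X
X_XXX
__XXX
[4] XX__X
X_X__
_____
X____
_____
__X__
_____
[5] XX__X
X___X
_X___
_____
_____
_____
XX___
[6] _____
____X
X____
_____
_____
_____
_X__X
[7] X____
_____
_____
_____
_____
_____
_____

1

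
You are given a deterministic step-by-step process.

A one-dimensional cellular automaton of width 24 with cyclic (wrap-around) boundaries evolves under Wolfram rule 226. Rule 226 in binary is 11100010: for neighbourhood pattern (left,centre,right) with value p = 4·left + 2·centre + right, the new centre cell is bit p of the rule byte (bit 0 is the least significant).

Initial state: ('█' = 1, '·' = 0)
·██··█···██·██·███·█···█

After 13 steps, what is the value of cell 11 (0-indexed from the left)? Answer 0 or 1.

0) ·██··█···██·██·███·█···█
1) █·█·█···█·██·██·███···█·
2) ·█·█···█·█·██·██·██··█·█
3) █·█···█·█·█·██·██·█·█·█·
4) ·█···█·█·█·█·██·██·█·█·█
5) █···█·█·█·█·█·██·██·█·█·
6) ···█·█·█·█·█·█·██·██·█·█
7) ··█·█·█·█·█·█·█·██·██·█·
8) ·█·█·█·█·█·█·█·█·██·██··
9) █·█·█·█·█·█·█·█·█·██·█··
10) ·█·█·█·█·█·█·█·█·█·██··█
11) █·█·█·█·█·█·█·█·█·█·█·█·
12) ·█·█·█·█·█·█·█·█·█·█·█·█
13) █·█·█·█·█·█·█·█·█·█·█·█·

0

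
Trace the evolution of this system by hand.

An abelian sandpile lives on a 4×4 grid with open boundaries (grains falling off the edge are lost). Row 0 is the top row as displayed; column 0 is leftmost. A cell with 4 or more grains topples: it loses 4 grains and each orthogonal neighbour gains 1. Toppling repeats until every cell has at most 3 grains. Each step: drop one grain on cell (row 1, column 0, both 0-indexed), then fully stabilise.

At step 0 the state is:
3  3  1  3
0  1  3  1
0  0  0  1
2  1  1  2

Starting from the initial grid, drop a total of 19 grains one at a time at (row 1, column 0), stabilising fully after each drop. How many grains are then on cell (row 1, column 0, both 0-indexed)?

0

k=0  3  3  1  3
0  1  3  1
0  0  0  1
2  1  1  2
k=1  3  3  1  3
1  1  3  1
0  0  0  1
2  1  1  2
k=2  3  3  1  3
2  1  3  1
0  0  0  1
2  1  1  2
k=3  3  3  1  3
3  1  3  1
0  0  0  1
2  1  1  2
k=4  1  0  2  3
1  3  3  1
1  0  0  1
2  1  1  2
k=5  1  0  2  3
2  3  3  1
1  0  0  1
2  1  1  2
k=6  1  0  2  3
3  3  3  1
1  0  0  1
2  1  1  2
k=7  2  1  3  3
1  1  0  2
2  1  1  1
2  1  1  2
k=8  2  1  3  3
2  1  0  2
2  1  1  1
2  1  1  2
k=9  2  1  3  3
3  1  0  2
2  1  1  1
2  1  1  2
k=10  3  1  3  3
0  2  0  2
3  1  1  1
2  1  1  2
k=11  3  1  3  3
1  2  0  2
3  1  1  1
2  1  1  2
k=12  3  1  3  3
2  2  0  2
3  1  1  1
2  1  1  2
k=13  3  1  3  3
3  2  0  2
3  1  1  1
2  1  1  2
k=14  0  2  3  3
2  3  0  2
0  2  1  1
3  1  1  2
k=15  0  2  3  3
3  3  0  2
0  2  1  1
3  1  1  2
k=16  1  3  3  3
1  0  1  2
1  3  1  1
3  1  1  2
k=17  1  3  3  3
2  0  1  2
1  3  1  1
3  1  1  2
k=18  1  3  3  3
3  0  1  2
1  3  1  1
3  1  1  2
k=19  2  3  3  3
0  1  1  2
2  3  1  1
3  1  1  2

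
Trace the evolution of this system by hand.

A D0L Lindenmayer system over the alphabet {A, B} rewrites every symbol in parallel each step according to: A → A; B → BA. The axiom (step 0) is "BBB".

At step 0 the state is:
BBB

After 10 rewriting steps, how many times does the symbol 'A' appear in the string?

k=0  BBB
k=1  BABABA
k=2  BAABAABAA
k=3  BAAABAAABAAA
k=4  BAAAABAAAABAAAA
k=5  BAAAAABAAAAABAAAAA
k=6  BAAAAAABAAAAAABAAAAAA
k=7  BAAAAAAABAAAAAAABAAAAAAA
k=8  BAAAAAAAABAAAAAAAABAAAAAAAA
k=9  BAAAAAAAAABAAAAAAAAABAAAAAAAAA
k=10  BAAAAAAAAAABAAAAAAAAAABAAAAAAAAAA

30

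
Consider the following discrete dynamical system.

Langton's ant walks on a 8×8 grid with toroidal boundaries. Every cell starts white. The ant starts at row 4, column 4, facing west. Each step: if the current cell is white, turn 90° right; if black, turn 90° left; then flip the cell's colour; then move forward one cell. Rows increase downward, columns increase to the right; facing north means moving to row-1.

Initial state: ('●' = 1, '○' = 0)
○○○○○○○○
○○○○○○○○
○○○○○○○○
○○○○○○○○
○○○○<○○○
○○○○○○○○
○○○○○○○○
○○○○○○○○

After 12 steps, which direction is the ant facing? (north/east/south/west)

k=0  ○○○○○○○○
○○○○○○○○
○○○○○○○○
○○○○○○○○
○○○○<○○○
○○○○○○○○
○○○○○○○○
○○○○○○○○
k=1  ○○○○○○○○
○○○○○○○○
○○○○○○○○
○○○○^○○○
○○○○●○○○
○○○○○○○○
○○○○○○○○
○○○○○○○○
k=2  ○○○○○○○○
○○○○○○○○
○○○○○○○○
○○○○●>○○
○○○○●○○○
○○○○○○○○
○○○○○○○○
○○○○○○○○
k=3  ○○○○○○○○
○○○○○○○○
○○○○○○○○
○○○○●●○○
○○○○●v○○
○○○○○○○○
○○○○○○○○
○○○○○○○○
k=4  ○○○○○○○○
○○○○○○○○
○○○○○○○○
○○○○●●○○
○○○○<●○○
○○○○○○○○
○○○○○○○○
○○○○○○○○
k=5  ○○○○○○○○
○○○○○○○○
○○○○○○○○
○○○○●●○○
○○○○○●○○
○○○○v○○○
○○○○○○○○
○○○○○○○○
k=6  ○○○○○○○○
○○○○○○○○
○○○○○○○○
○○○○●●○○
○○○○○●○○
○○○<●○○○
○○○○○○○○
○○○○○○○○
k=7  ○○○○○○○○
○○○○○○○○
○○○○○○○○
○○○○●●○○
○○○^○●○○
○○○●●○○○
○○○○○○○○
○○○○○○○○
k=8  ○○○○○○○○
○○○○○○○○
○○○○○○○○
○○○○●●○○
○○○●>●○○
○○○●●○○○
○○○○○○○○
○○○○○○○○
k=9  ○○○○○○○○
○○○○○○○○
○○○○○○○○
○○○○●●○○
○○○●●●○○
○○○●v○○○
○○○○○○○○
○○○○○○○○
k=10  ○○○○○○○○
○○○○○○○○
○○○○○○○○
○○○○●●○○
○○○●●●○○
○○○●○>○○
○○○○○○○○
○○○○○○○○
k=11  ○○○○○○○○
○○○○○○○○
○○○○○○○○
○○○○●●○○
○○○●●●○○
○○○●○●○○
○○○○○v○○
○○○○○○○○
k=12  ○○○○○○○○
○○○○○○○○
○○○○○○○○
○○○○●●○○
○○○●●●○○
○○○●○●○○
○○○○<●○○
○○○○○○○○

west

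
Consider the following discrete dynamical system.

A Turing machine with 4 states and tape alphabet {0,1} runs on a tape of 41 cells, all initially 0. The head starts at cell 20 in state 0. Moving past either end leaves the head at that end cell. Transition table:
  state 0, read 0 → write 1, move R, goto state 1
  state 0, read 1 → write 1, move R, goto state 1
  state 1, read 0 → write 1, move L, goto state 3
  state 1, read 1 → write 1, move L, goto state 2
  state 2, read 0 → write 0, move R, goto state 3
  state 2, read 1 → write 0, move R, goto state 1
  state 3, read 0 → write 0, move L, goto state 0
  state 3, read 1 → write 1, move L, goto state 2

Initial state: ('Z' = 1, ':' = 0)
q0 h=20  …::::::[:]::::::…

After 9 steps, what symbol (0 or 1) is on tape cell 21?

1

0) q0 h=20  …::::::[:]::::::…
1) q1 h=21  …:::::Z[:]::::::…
2) q3 h=20  …::::::[Z]Z:::::…
3) q2 h=19  …::::::[:]ZZ::::…
4) q3 h=20  …::::::[Z]Z:::::…
5) q2 h=19  …::::::[:]ZZ::::…
6) q3 h=20  …::::::[Z]Z:::::…
7) q2 h=19  …::::::[:]ZZ::::…
8) q3 h=20  …::::::[Z]Z:::::…
9) q2 h=19  …::::::[:]ZZ::::…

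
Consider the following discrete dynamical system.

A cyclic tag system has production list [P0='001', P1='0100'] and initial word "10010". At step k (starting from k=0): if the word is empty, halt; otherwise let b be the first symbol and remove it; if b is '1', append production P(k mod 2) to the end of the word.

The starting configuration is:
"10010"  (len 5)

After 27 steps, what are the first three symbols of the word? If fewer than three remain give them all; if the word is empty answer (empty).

001

k=0  "10010"  (len 5)
k=1  "0010001"  (len 7)
k=2  "010001"  (len 6)
k=3  "10001"  (len 5)
k=4  "00010100"  (len 8)
k=5  "0010100"  (len 7)
k=6  "010100"  (len 6)
k=7  "10100"  (len 5)
k=8  "01000100"  (len 8)
k=9  "1000100"  (len 7)
k=10  "0001000100"  (len 10)
k=11  "001000100"  (len 9)
k=12  "01000100"  (len 8)
k=13  "1000100"  (len 7)
k=14  "0001000100"  (len 10)
k=15  "001000100"  (len 9)
k=16  "01000100"  (len 8)
k=17  "1000100"  (len 7)
k=18  "0001000100"  (len 10)
k=19  "001000100"  (len 9)
k=20  "01000100"  (len 8)
k=21  "1000100"  (len 7)
k=22  "0001000100"  (len 10)
k=23  "001000100"  (len 9)
k=24  "01000100"  (len 8)
k=25  "1000100"  (len 7)
k=26  "0001000100"  (len 10)
k=27  "001000100"  (len 9)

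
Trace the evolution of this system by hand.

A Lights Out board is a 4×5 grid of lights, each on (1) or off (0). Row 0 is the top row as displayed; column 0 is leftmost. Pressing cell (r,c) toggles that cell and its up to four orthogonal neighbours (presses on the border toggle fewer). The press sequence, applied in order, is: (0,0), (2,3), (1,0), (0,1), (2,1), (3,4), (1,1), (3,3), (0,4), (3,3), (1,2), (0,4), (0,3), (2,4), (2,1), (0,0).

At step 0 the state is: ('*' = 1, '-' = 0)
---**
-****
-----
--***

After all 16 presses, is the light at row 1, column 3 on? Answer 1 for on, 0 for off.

gen 0: ---**
-****
-----
--***
gen 1: **-**
*****
-----
--***
gen 2: **-**
***-*
--***
--*-*
gen 3: -*-**
--*-*
*-***
--*-*
gen 4: *-***
-**-*
*-***
--*-*
gen 5: *-***
--*-*
-*-**
-**-*
gen 6: *-***
--*-*
-*-*-
-***-
gen 7: *****
**--*
---*-
-***-
gen 8: *****
**--*
-----
-*--*
gen 9: ***--
**---
-----
-*--*
gen 10: ***--
**---
---*-
-***-
gen 11: **---
*-**-
--**-
-***-
gen 12: **-**
*-***
--**-
-***-
gen 13: ***--
*-*-*
--**-
-***-
gen 14: ***--
*-*--
--*-*
-****
gen 15: ***--
***--
**--*
--***
gen 16: --*--
-**--
**--*
--***

0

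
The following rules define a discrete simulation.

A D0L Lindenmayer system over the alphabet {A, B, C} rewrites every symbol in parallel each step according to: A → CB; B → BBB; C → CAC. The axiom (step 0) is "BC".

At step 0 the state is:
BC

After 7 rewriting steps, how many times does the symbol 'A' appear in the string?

169

t=0: BC
t=1: BBBCAC
t=2: BBBBBBBBBCACCBCAC
t=3: BBBBBBBBBBBBBBBBBBBBBBBBBBBCACCBCACCACBBBCACCBCAC
t=4: BBBBBBBBBBBBBBBBBBBBBBBBBBBBBBBBBBBBBBBBBBBBBBBBBBBBBBBBBB…CBCACCACBBBCACCBCACCACCBCACBBBBBBBBBCACCBCACCACBBBCACCBCAC  (len 142)
t=5: BBBBBBBBBBBBBBBBBBBBBBBBBBBBBBBBBBBBBBBBBBBBBBBBBBBBBBBBBB…CBCACCACBBBCACCBCACCACCBCACBBBBBBBBBCACCBCACCACBBBCACCBCAC  (len 414)
t=6: BBBBBBBBBBBBBBBBBBBBBBBBBBBBBBBBBBBBBBBBBBBBBBBBBBBBBBBBBB…CBCACCACBBBCACCBCACCACCBCACBBBBBBBBBCACCBCACCACBBBCACCBCAC  (len 1213)
t=7: BBBBBBBBBBBBBBBBBBBBBBBBBBBBBBBBBBBBBBBBBBBBBBBBBBBBBBBBBB…CBCACCACBBBCACCBCACCACCBCACBBBBBBBBBCACCBCACCACBBBCACCBCAC  (len 3569)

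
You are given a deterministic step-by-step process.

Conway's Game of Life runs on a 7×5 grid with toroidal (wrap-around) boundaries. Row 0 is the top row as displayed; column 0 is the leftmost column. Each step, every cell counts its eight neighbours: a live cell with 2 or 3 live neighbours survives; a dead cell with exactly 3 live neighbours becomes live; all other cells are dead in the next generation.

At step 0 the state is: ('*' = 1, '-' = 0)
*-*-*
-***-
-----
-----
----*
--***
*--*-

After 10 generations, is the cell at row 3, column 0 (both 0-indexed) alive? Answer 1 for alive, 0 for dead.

0

[0] *-*-*
-***-
-----
-----
----*
--***
*--*-
[1] *----
*****
--*--
-----
----*
*-*--
*----
[2] --**-
*-***
*-*-*
-----
-----
**--*
*---*
[3] --*--
*----
*-*--
-----
*----
-*--*
--*--
[4] -*---
-----
-*---
-*---
*----
**---
-***-
[5] -*---
-----
-----
**---
*----
*---*
-----
[6] -----
-----
-----
**---
-----
*---*
*----
[7] -----
-----
-----
-----
-*--*
*---*
*---*
[8] -----
-----
-----
-----
----*
-*-*-
*---*
[9] -----
-----
-----
-----
-----
---*-
*---*
[10] -----
-----
-----
-----
-----
----*
----*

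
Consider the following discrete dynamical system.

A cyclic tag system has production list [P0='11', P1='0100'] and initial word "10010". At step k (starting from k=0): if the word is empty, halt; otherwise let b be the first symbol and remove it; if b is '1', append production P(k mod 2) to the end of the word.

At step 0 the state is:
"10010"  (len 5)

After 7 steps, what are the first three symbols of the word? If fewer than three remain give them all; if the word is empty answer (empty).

t=0: "10010"  (len 5)
t=1: "001011"  (len 6)
t=2: "01011"  (len 5)
t=3: "1011"  (len 4)
t=4: "0110100"  (len 7)
t=5: "110100"  (len 6)
t=6: "101000100"  (len 9)
t=7: "0100010011"  (len 10)

010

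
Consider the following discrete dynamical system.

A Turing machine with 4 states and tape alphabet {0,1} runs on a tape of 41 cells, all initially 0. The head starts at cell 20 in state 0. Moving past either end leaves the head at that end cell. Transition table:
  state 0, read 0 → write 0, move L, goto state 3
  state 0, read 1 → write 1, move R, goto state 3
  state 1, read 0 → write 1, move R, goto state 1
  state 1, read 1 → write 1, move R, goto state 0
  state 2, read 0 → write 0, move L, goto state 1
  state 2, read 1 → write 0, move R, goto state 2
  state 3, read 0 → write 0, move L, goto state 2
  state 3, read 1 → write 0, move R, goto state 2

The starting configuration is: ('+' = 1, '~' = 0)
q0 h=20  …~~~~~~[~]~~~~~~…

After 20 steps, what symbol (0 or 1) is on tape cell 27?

0) q0 h=20  …~~~~~~[~]~~~~~~…
1) q3 h=19  …~~~~~~[~]~~~~~~…
2) q2 h=18  …~~~~~~[~]~~~~~~…
3) q1 h=17  …~~~~~~[~]~~~~~~…
4) q1 h=18  …~~~~~+[~]~~~~~~…
5) q1 h=19  …~~~~++[~]~~~~~~…
6) q1 h=20  …~~~+++[~]~~~~~~…
7) q1 h=21  …~~++++[~]~~~~~~…
8) q1 h=22  …~+++++[~]~~~~~~…
9) q1 h=23  …++++++[~]~~~~~~…
10) q1 h=24  …++++++[~]~~~~~~…
11) q1 h=25  …++++++[~]~~~~~~…
12) q1 h=26  …++++++[~]~~~~~~…
13) q1 h=27  …++++++[~]~~~~~~…
14) q1 h=28  …++++++[~]~~~~~~…
15) q1 h=29  …++++++[~]~~~~~~…
16) q1 h=30  …++++++[~]~~~~~~…
17) q1 h=31  …++++++[~]~~~~~~…
18) q1 h=32  …++++++[~]~~~~~~…
19) q1 h=33  …++++++[~]~~~~~~…
20) q1 h=34  …++++++[~]~~~~~~|

1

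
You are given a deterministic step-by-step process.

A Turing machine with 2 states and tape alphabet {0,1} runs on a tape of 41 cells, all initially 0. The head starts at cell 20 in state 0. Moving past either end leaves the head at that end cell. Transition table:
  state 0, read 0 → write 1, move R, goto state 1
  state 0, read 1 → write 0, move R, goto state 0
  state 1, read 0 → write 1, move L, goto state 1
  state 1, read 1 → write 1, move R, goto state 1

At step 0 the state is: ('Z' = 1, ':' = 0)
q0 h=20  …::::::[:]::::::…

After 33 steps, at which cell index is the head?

31

[0] q0 h=20  …::::::[:]::::::…
[1] q1 h=21  …:::::Z[:]::::::…
[2] q1 h=20  …::::::[Z]Z:::::…
[3] q1 h=21  …:::::Z[Z]::::::…
[4] q1 h=22  …::::ZZ[:]::::::…
[5] q1 h=21  …:::::Z[Z]Z:::::…
[6] q1 h=22  …::::ZZ[Z]::::::…
[7] q1 h=23  …:::ZZZ[:]::::::…
[8] q1 h=22  …::::ZZ[Z]Z:::::…
[9] q1 h=23  …:::ZZZ[Z]::::::…
[10] q1 h=24  …::ZZZZ[:]::::::…
[11] q1 h=23  …:::ZZZ[Z]Z:::::…
[12] q1 h=24  …::ZZZZ[Z]::::::…
[13] q1 h=25  …:ZZZZZ[:]::::::…
[14] q1 h=24  …::ZZZZ[Z]Z:::::…
[15] q1 h=25  …:ZZZZZ[Z]::::::…
[16] q1 h=26  …ZZZZZZ[:]::::::…
[17] q1 h=25  …:ZZZZZ[Z]Z:::::…
[18] q1 h=26  …ZZZZZZ[Z]::::::…
[19] q1 h=27  …ZZZZZZ[:]::::::…
[20] q1 h=26  …ZZZZZZ[Z]Z:::::…
[21] q1 h=27  …ZZZZZZ[Z]::::::…
[22] q1 h=28  …ZZZZZZ[:]::::::…
[23] q1 h=27  …ZZZZZZ[Z]Z:::::…
[24] q1 h=28  …ZZZZZZ[Z]::::::…
[25] q1 h=29  …ZZZZZZ[:]::::::…
[26] q1 h=28  …ZZZZZZ[Z]Z:::::…
[27] q1 h=29  …ZZZZZZ[Z]::::::…
[28] q1 h=30  …ZZZZZZ[:]::::::…
[29] q1 h=29  …ZZZZZZ[Z]Z:::::…
[30] q1 h=30  …ZZZZZZ[Z]::::::…
[31] q1 h=31  …ZZZZZZ[:]::::::…
[32] q1 h=30  …ZZZZZZ[Z]Z:::::…
[33] q1 h=31  …ZZZZZZ[Z]::::::…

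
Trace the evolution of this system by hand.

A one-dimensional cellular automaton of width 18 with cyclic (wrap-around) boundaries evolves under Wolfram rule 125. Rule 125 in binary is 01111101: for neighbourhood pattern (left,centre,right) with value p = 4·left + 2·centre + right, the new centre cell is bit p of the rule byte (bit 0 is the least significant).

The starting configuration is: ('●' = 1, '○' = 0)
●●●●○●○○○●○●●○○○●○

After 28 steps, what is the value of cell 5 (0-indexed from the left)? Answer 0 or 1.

k=0  ●●●●○●○○○●○●●○○○●○
k=1  ●○○●●●●●○●●●●●●○●●
k=2  ●●○●○○○●●●○○○○●●●○
k=3  ●●●●●●○●○●●●●○●○●●
k=4  ○○○○○●●●●●○○●●●●●○
k=5  ●●●●○●○○○●●○●○○○●●
k=6  ○○○●●●●●○●●●●●●○●○
k=7  ●●○●○○○●●●○○○○●●●●
k=8  ○●●●●●○●○●●●●○●○○○
k=9  ○●○○○●●●●●○○●●●●●●
k=10  ●●●●○●○○○●●○●○○○○●
k=11  ○○○●●●●●○●●●●●●●○●
k=12  ●●○●○○○●●●○○○○○●●●
k=13  ○●●●●●○●○●●●●●○●○○
k=14  ○●○○○●●●●●○○○●●●●●
k=15  ●●●●○●○○○●●●○●○○○●
k=16  ○○○●●●●●○●○●●●●●○●
k=17  ●●○●○○○●●●●●○○○●●●
k=18  ○●●●●●○●○○○●●●○●○○
k=19  ○●○○○●●●●●○●○●●●●●
k=20  ●●●●○●○○○●●●●●○○○●
k=21  ○○○●●●●●○●○○○●●●○●
k=22  ●●○●○○○●●●●●○●○●●●
k=23  ○●●●●●○●○○○●●●●●○○
k=24  ○●○○○●●●●●○●○○○●●●
k=25  ●●●●○●○○○●●●●●○●○●
k=26  ○○○●●●●●○●○○○●●●●●
k=27  ●●○●○○○●●●●●○●○○○●
k=28  ○●●●●●○●○○○●●●●●○●

1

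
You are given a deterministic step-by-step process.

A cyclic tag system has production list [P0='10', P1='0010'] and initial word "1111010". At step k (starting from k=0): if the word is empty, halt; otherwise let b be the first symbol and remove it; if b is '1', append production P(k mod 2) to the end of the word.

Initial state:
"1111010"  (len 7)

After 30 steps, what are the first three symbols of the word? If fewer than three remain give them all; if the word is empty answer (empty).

k=0  "1111010"  (len 7)
k=1  "11101010"  (len 8)
k=2  "11010100010"  (len 11)
k=3  "101010001010"  (len 12)
k=4  "010100010100010"  (len 15)
k=5  "10100010100010"  (len 14)
k=6  "01000101000100010"  (len 17)
k=7  "1000101000100010"  (len 16)
k=8  "0001010001000100010"  (len 19)
k=9  "001010001000100010"  (len 18)
k=10  "01010001000100010"  (len 17)
k=11  "1010001000100010"  (len 16)
k=12  "0100010001000100010"  (len 19)
k=13  "100010001000100010"  (len 18)
k=14  "000100010001000100010"  (len 21)
k=15  "00100010001000100010"  (len 20)
k=16  "0100010001000100010"  (len 19)
k=17  "100010001000100010"  (len 18)
k=18  "000100010001000100010"  (len 21)
k=19  "00100010001000100010"  (len 20)
k=20  "0100010001000100010"  (len 19)
k=21  "100010001000100010"  (len 18)
k=22  "000100010001000100010"  (len 21)
k=23  "00100010001000100010"  (len 20)
k=24  "0100010001000100010"  (len 19)
k=25  "100010001000100010"  (len 18)
k=26  "000100010001000100010"  (len 21)
k=27  "00100010001000100010"  (len 20)
k=28  "0100010001000100010"  (len 19)
k=29  "100010001000100010"  (len 18)
k=30  "000100010001000100010"  (len 21)

000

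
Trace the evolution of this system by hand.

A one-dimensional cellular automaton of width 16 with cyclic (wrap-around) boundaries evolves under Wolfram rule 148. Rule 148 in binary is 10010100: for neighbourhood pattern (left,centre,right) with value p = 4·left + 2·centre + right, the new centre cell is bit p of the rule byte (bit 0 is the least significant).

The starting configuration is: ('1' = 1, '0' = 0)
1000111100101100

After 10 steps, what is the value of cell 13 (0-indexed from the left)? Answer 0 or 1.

t=0: 1000111100101100
t=1: 1100011010100010
t=2: 0010000010110010
t=3: 0011000010001011
t=4: 1000100011001000
t=5: 1100110000101100
t=6: 0010001000100010
t=7: 0011001100110011
t=8: 1000100010001000
t=9: 1100110011001100
t=10: 0010001000100010

0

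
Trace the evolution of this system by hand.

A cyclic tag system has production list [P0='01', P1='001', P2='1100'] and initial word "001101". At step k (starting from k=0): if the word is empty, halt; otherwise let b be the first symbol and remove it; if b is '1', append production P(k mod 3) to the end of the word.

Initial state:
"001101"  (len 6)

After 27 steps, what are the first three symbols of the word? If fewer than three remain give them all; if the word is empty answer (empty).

001

0) "001101"  (len 6)
1) "01101"  (len 5)
2) "1101"  (len 4)
3) "1011100"  (len 7)
4) "01110001"  (len 8)
5) "1110001"  (len 7)
6) "1100011100"  (len 10)
7) "10001110001"  (len 11)
8) "0001110001001"  (len 13)
9) "001110001001"  (len 12)
10) "01110001001"  (len 11)
11) "1110001001"  (len 10)
12) "1100010011100"  (len 13)
13) "10001001110001"  (len 14)
14) "0001001110001001"  (len 16)
15) "001001110001001"  (len 15)
16) "01001110001001"  (len 14)
17) "1001110001001"  (len 13)
18) "0011100010011100"  (len 16)
19) "011100010011100"  (len 15)
20) "11100010011100"  (len 14)
21) "11000100111001100"  (len 17)
22) "100010011100110001"  (len 18)
23) "00010011100110001001"  (len 20)
24) "0010011100110001001"  (len 19)
25) "010011100110001001"  (len 18)
26) "10011100110001001"  (len 17)
27) "00111001100010011100"  (len 20)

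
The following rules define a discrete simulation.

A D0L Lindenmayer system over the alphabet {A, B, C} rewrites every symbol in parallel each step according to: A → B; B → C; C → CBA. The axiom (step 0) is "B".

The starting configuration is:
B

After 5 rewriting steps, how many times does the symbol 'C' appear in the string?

gen 0: B
gen 1: C
gen 2: CBA
gen 3: CBACB
gen 4: CBACBCBAC
gen 5: CBACBCBACCBACBCBA

7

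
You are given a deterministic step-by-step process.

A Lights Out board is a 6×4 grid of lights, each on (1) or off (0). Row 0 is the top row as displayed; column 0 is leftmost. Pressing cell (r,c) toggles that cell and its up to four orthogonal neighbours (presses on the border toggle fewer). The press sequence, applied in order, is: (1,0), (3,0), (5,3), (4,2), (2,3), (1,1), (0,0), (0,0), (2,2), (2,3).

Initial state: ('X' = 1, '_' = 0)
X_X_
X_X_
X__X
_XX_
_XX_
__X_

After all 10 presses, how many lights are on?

11

0) X_X_
X_X_
X__X
_XX_
_XX_
__X_
1) __X_
_XX_
___X
_XX_
_XX_
__X_
2) __X_
_XX_
X__X
X_X_
XXX_
__X_
3) __X_
_XX_
X__X
X_X_
XXXX
___X
4) __X_
_XX_
X__X
X___
X___
__XX
5) __X_
_XXX
X_X_
X__X
X___
__XX
6) _XX_
X__X
XXX_
X__X
X___
__XX
7) X_X_
___X
XXX_
X__X
X___
__XX
8) _XX_
X__X
XXX_
X__X
X___
__XX
9) _XX_
X_XX
X__X
X_XX
X___
__XX
10) _XX_
X_X_
X_X_
X_X_
X___
__XX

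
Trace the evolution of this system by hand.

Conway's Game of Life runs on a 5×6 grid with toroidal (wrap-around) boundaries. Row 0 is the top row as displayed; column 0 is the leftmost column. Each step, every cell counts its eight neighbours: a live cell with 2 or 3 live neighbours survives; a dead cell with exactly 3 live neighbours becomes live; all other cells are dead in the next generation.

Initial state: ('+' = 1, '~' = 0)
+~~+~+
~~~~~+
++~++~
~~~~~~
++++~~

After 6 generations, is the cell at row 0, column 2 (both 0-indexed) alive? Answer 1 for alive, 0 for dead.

1

0) +~~+~+
~~~~~+
++~++~
~~~~~~
++++~~
1) ~~~+~+
~+++~~
+~~~++
~~~~++
++++++
2) ~~~~~+
~+++~~
+++~~~
~~+~~~
~++~~~
3) +~~+~~
~~~+~~
+~~~~~
+~~+~~
~++~~~
4) ~+~+~~
~~~~~~
~~~~~~
+~+~~~
++++~~
5) ++~+~~
~~~~~~
~~~~~~
+~++~~
+~~+~~
6) +++~~~
~~~~~~
~~~~~~
~+++~~
+~~+++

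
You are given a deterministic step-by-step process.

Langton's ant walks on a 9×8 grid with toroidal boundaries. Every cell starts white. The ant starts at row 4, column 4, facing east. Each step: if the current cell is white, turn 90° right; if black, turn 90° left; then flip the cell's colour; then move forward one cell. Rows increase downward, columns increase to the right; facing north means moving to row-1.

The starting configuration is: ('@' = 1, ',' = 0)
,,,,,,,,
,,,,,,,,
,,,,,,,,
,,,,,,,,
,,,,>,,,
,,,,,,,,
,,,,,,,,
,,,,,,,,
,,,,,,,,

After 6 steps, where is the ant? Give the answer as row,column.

0) ,,,,,,,,
,,,,,,,,
,,,,,,,,
,,,,,,,,
,,,,>,,,
,,,,,,,,
,,,,,,,,
,,,,,,,,
,,,,,,,,
1) ,,,,,,,,
,,,,,,,,
,,,,,,,,
,,,,,,,,
,,,,@,,,
,,,,v,,,
,,,,,,,,
,,,,,,,,
,,,,,,,,
2) ,,,,,,,,
,,,,,,,,
,,,,,,,,
,,,,,,,,
,,,,@,,,
,,,<@,,,
,,,,,,,,
,,,,,,,,
,,,,,,,,
3) ,,,,,,,,
,,,,,,,,
,,,,,,,,
,,,,,,,,
,,,^@,,,
,,,@@,,,
,,,,,,,,
,,,,,,,,
,,,,,,,,
4) ,,,,,,,,
,,,,,,,,
,,,,,,,,
,,,,,,,,
,,,@>,,,
,,,@@,,,
,,,,,,,,
,,,,,,,,
,,,,,,,,
5) ,,,,,,,,
,,,,,,,,
,,,,,,,,
,,,,^,,,
,,,@,,,,
,,,@@,,,
,,,,,,,,
,,,,,,,,
,,,,,,,,
6) ,,,,,,,,
,,,,,,,,
,,,,,,,,
,,,,@>,,
,,,@,,,,
,,,@@,,,
,,,,,,,,
,,,,,,,,
,,,,,,,,

3,5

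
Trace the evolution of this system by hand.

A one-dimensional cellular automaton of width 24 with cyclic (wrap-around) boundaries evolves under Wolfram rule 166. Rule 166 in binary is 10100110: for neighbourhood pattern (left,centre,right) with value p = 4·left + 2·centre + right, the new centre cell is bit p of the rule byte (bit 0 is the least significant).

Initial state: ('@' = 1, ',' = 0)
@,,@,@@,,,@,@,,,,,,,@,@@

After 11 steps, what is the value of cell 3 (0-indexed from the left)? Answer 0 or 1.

[0] @,,@,@@,,,@,@,,,,,,,@,@@
[1] ,,@@@,,,,@@@@,,,,,,@@@,@
[2] ,@,@,,,,@,@@,,,,,,@,@,@@
[3] @@@@,,,@@@,,,,,,,@@@@@,,
[4] ,@@,,,@,@,,,,,,,@,@@@,,@
[5] @,,,,@@@@,,,,,,@@@,@,,@@
[6] ,,,,@,@@,,,,,,@,@,@@,@,@
[7] ,,,@@@,,,,,,,@@@@@,,@@@@
[8] ,,@,@,,,,,,,@,@@@,,@,@@,
[9] ,@@@@,,,,,,@@@,@,,@@@,,,
[10] @,@@,,,,,,@,@,@@,@,@,,,,
[11] @@,,,,,,,@@@@@,,@@@@,,,@

0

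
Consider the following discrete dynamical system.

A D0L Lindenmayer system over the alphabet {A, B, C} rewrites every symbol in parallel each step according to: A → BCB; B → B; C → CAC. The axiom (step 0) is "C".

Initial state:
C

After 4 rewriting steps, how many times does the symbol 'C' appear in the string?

step 0: C
step 1: CAC
step 2: CACBCBCAC
step 3: CACBCBCACBCACBCACBCBCAC
step 4: CACBCBCACBCACBCACBCBCACBCACBCBCACBCACBCBCACBCACBCACBCBCAC

29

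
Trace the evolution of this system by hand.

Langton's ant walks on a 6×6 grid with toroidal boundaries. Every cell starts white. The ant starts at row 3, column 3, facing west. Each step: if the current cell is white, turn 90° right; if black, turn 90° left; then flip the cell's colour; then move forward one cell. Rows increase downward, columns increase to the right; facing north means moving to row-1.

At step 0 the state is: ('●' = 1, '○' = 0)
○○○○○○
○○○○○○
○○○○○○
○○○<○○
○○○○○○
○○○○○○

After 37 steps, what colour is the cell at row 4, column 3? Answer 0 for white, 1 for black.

0

[0] ○○○○○○
○○○○○○
○○○○○○
○○○<○○
○○○○○○
○○○○○○
[1] ○○○○○○
○○○○○○
○○○^○○
○○○●○○
○○○○○○
○○○○○○
[2] ○○○○○○
○○○○○○
○○○●>○
○○○●○○
○○○○○○
○○○○○○
[3] ○○○○○○
○○○○○○
○○○●●○
○○○●v○
○○○○○○
○○○○○○
[4] ○○○○○○
○○○○○○
○○○●●○
○○○<●○
○○○○○○
○○○○○○
[5] ○○○○○○
○○○○○○
○○○●●○
○○○○●○
○○○v○○
○○○○○○
[6] ○○○○○○
○○○○○○
○○○●●○
○○○○●○
○○<●○○
○○○○○○
[7] ○○○○○○
○○○○○○
○○○●●○
○○^○●○
○○●●○○
○○○○○○
[8] ○○○○○○
○○○○○○
○○○●●○
○○●>●○
○○●●○○
○○○○○○
[9] ○○○○○○
○○○○○○
○○○●●○
○○●●●○
○○●v○○
○○○○○○
[10] ○○○○○○
○○○○○○
○○○●●○
○○●●●○
○○●○>○
○○○○○○
[11] ○○○○○○
○○○○○○
○○○●●○
○○●●●○
○○●○●○
○○○○v○
[12] ○○○○○○
○○○○○○
○○○●●○
○○●●●○
○○●○●○
○○○<●○
[13] ○○○○○○
○○○○○○
○○○●●○
○○●●●○
○○●^●○
○○○●●○
[14] ○○○○○○
○○○○○○
○○○●●○
○○●●●○
○○●●>○
○○○●●○
[15] ○○○○○○
○○○○○○
○○○●●○
○○●●^○
○○●●○○
○○○●●○
[16] ○○○○○○
○○○○○○
○○○●●○
○○●<○○
○○●●○○
○○○●●○
[17] ○○○○○○
○○○○○○
○○○●●○
○○●○○○
○○●v○○
○○○●●○
[18] ○○○○○○
○○○○○○
○○○●●○
○○●○○○
○○●○>○
○○○●●○
[19] ○○○○○○
○○○○○○
○○○●●○
○○●○○○
○○●○●○
○○○●v○
[20] ○○○○○○
○○○○○○
○○○●●○
○○●○○○
○○●○●○
○○○●○>
[21] ○○○○○v
○○○○○○
○○○●●○
○○●○○○
○○●○●○
○○○●○●
[22] ○○○○<●
○○○○○○
○○○●●○
○○●○○○
○○●○●○
○○○●○●
[23] ○○○○●●
○○○○○○
○○○●●○
○○●○○○
○○●○●○
○○○●^●
[24] ○○○○●●
○○○○○○
○○○●●○
○○●○○○
○○●○●○
○○○●●>
[25] ○○○○●●
○○○○○○
○○○●●○
○○●○○○
○○●○●^
○○○●●○
[26] ○○○○●●
○○○○○○
○○○●●○
○○●○○○
>○●○●●
○○○●●○
[27] ○○○○●●
○○○○○○
○○○●●○
○○●○○○
●○●○●●
v○○●●○
[28] ○○○○●●
○○○○○○
○○○●●○
○○●○○○
●○●○●●
●○○●●<
[29] ○○○○●●
○○○○○○
○○○●●○
○○●○○○
●○●○●^
●○○●●●
[30] ○○○○●●
○○○○○○
○○○●●○
○○●○○○
●○●○<○
●○○●●●
[31] ○○○○●●
○○○○○○
○○○●●○
○○●○○○
●○●○○○
●○○●v●
[32] ○○○○●●
○○○○○○
○○○●●○
○○●○○○
●○●○○○
●○○●○>
[33] ○○○○●●
○○○○○○
○○○●●○
○○●○○○
●○●○○^
●○○●○○
[34] ○○○○●●
○○○○○○
○○○●●○
○○●○○○
>○●○○●
●○○●○○
[35] ○○○○●●
○○○○○○
○○○●●○
^○●○○○
○○●○○●
●○○●○○
[36] ○○○○●●
○○○○○○
○○○●●○
●>●○○○
○○●○○●
●○○●○○
[37] ○○○○●●
○○○○○○
○○○●●○
●●●○○○
○v●○○●
●○○●○○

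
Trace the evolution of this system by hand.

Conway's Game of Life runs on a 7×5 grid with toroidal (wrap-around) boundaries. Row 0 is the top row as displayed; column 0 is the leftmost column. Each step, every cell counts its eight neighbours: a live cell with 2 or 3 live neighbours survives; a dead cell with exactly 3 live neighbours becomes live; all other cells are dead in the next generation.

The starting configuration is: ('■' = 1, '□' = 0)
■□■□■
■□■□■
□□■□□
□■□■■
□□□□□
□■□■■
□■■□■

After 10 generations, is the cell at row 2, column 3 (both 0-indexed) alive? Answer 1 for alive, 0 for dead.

0) ■□■□■
■□■□■
□□■□□
□■□■■
□□□□□
□■□■■
□■■□■
1) □□■□□
■□■□■
□□■□□
□□■■□
□□□□□
□■□■■
□□□□□
2) □■□■□
□□■□□
□□■□■
□□■■□
□□□□■
□□□□□
□□■■□
3) □■□■□
□■■□□
□■■□□
□□■□■
□□□■□
□□□■□
□□■■□
4) □■□■□
■□□■□
■□□□□
□■■□□
□□■■■
□□□■■
□□□■■
5) ■□□■□
■■■□□
■□■□■
■■■□■
■■□□■
■□□□□
■□□□□
6) ■□■□□
□□■□□
□□□□□
□□■□□
□□■■□
□□□□□
■■□□□
7) ■□■□□
□■□□□
□□□□□
□□■■□
□□■■□
□■■□□
■■□□□
8) ■□■□□
□■□□□
□□■□□
□□■■□
□□□□□
■□□■□
■□□□□
9) ■□□□□
□■■□□
□■■■□
□□■■□
□□■■■
□□□□■
■□□□□
10) ■□□□□
■□□■□
□□□□□
□□□□□
□□■□■
■□□□■
■□□□■

0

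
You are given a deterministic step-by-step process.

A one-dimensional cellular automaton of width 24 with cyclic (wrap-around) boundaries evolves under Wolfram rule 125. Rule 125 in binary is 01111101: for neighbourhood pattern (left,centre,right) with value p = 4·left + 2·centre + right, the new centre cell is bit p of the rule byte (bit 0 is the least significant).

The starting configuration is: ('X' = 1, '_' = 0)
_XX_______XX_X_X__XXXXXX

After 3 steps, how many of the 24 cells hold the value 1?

t=0: _XX_______XX_X_X__XXXXXX
t=1: XXXXXXXXX_XXXXXXX_X____X
t=2: ________XXX_____XXXXXX_X
t=3: XXXXXXX_X_XXXXX_X____XXX

17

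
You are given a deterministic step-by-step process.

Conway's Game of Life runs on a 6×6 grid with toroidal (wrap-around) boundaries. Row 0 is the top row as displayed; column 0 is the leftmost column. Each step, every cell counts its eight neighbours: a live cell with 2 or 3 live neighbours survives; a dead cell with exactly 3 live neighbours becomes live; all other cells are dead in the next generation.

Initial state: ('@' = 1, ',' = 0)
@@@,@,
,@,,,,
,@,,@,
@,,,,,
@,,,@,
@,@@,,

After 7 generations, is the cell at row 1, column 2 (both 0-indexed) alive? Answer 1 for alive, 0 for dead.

1

0) @@@,@,
,@,,,,
,@,,@,
@,,,,,
@,,,@,
@,@@,,
1) @,,,,@
,,,@,@
@@,,,,
@@,,,,
@,,@,,
@,@,@,
2) @@,@,,
,@,,@@
,@@,,@
,,@,,@
@,@@,,
@,,@@,
3) ,@,@,,
,,,@@@
,@@@,@
,,,,@@
@,@,,,
@,,,@,
4) @,@@,,
,@,,,@
,,@,,,
,,,,@@
@@,@@,
@,@@,@
5) ,,,@,,
@@,@,,
@,,,@@
@@@,@@
,@,,,,
,,,,,,
6) ,,@,,,
@@@@,,
,,,,,,
,,@@@,
,@@,,@
,,,,,,
7) ,,@@,,
,@@@,,
,,,,@,
,@@@@,
,@@,@,
,@@,,,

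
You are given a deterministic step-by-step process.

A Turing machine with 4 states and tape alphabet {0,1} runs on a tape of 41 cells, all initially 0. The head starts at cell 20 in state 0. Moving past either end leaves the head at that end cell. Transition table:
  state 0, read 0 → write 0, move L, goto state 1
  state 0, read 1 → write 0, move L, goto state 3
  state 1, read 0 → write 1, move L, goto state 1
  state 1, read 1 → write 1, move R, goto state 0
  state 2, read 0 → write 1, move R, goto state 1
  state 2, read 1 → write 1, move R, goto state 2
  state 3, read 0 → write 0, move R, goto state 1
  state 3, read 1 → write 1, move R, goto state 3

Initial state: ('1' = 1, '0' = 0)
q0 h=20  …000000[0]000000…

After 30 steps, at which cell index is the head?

5

t=0: q0 h=20  …000000[0]000000…
t=1: q1 h=19  …000000[0]000000…
t=2: q1 h=18  …000000[0]100000…
t=3: q1 h=17  …000000[0]110000…
t=4: q1 h=16  …000000[0]111000…
t=5: q1 h=15  …000000[0]111100…
t=6: q1 h=14  …000000[0]111110…
t=7: q1 h=13  …000000[0]111111…
t=8: q1 h=12  …000000[0]111111…
t=9: q1 h=11  …000000[0]111111…
t=10: q1 h=10  …000000[0]111111…
t=11: q1 h= 9  …000000[0]111111…
t=12: q1 h= 8  …000000[0]111111…
t=13: q1 h= 7  …000000[0]111111…
t=14: q1 h= 6  |000000[0]111111…
t=15: q1 h= 5  |00000[0]111111…
t=16: q1 h= 4  |0000[0]111111…
t=17: q1 h= 3  |000[0]111111…
t=18: q1 h= 2  |00[0]111111…
t=19: q1 h= 1  |0[0]111111…
t=20: q1 h= 0  |[0]111111…
t=21: q1 h= 0  |[1]111111…
t=22: q0 h= 1  |1[1]111111…
t=23: q3 h= 0  |[1]011111…
t=24: q3 h= 1  |1[0]111111…
t=25: q1 h= 2  |10[1]111111…
t=26: q0 h= 3  |101[1]111111…
t=27: q3 h= 2  |10[1]011111…
t=28: q3 h= 3  |101[0]111111…
t=29: q1 h= 4  |1010[1]111111…
t=30: q0 h= 5  |10101[1]111111…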